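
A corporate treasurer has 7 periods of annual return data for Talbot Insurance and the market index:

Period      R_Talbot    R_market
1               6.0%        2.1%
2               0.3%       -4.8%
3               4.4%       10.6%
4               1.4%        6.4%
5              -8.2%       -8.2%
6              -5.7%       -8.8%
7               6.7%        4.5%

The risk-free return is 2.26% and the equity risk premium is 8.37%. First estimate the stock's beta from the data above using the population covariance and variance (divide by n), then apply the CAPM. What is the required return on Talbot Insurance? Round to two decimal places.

Mean R_i = (6.0 + 0.3 + 4.4 + 1.4 − 8.2 − 5.7 + 6.7) / 7 = 0.7000%
Mean R_m = (2.1 − 4.8 + 10.6 + 6.4 − 8.2 − 8.8 + 4.5) / 7 = 0.2571%
Σ(R_i − R̄_i)(R_m − R̄_m) = 213.0500  ⇒  Cov = 213.0500 / 7 = 30.4357
Σ(R_m − R̄_m)² = 345.2371  ⇒  Var(R_m) = 345.2371 / 7 = 49.3196
β = Cov / Var(R_m) = 30.4357 / 49.3196 = 0.6171
E(R) = R_f + β × MRP = 2.26% + 0.6171 × 8.37% = 7.43%

7.43%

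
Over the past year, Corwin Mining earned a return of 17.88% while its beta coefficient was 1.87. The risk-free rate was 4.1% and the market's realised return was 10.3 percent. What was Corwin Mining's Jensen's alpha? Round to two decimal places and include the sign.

Market excess return = 10.3% − 4.1% = 6.20%
CAPM benchmark = R_f + β(R_m − R_f) = 4.1% + 1.87 × 6.2% = 15.6940%
α = actual − benchmark = 17.88% − 15.6940% = +2.19%

+2.19%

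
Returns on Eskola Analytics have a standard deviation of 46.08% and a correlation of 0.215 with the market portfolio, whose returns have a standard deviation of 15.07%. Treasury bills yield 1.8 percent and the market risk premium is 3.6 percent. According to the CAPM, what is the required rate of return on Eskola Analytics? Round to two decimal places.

β = ρ × σ_i / σ_m = 0.215 × 46.08% / 15.07% = 0.6574
E(R) = 1.8% + 0.6574 × 3.6% = 4.17%

4.17%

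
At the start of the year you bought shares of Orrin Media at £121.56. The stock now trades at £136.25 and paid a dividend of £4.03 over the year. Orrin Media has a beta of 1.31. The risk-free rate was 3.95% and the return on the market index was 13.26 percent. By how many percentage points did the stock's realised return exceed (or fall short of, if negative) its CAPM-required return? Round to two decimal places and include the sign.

-0.75%

Realised HPR = (P1 + D1 − P0) / P0 = (136.25 + 4.03 − 121.56) / 121.56 = 18.72 / 121.56 = 15.3998%
MRP = 13.26% − 3.95% = 9.31%
CAPM required = R_f + β·MRP = 3.95% + 1.31 × 9.31% = 16.1461%
α = realised − required = 15.3998% − 16.1461% = -0.75%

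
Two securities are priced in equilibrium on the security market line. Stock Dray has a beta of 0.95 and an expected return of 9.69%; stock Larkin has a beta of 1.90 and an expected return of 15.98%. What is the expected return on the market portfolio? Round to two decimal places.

10.02%

Both satisfy E(R) = R_f + β·MRP, so the slope of the SML is
MRP = (15.98% − 9.69%) / (1.90 − 0.95) = 6.29% / 0.95 = 6.6211%
R_f = E(R_Dray) − β_Dray·MRP = 9.69% − 0.95 × 6.6211% = 3.4000%
E(R_m) = R_f + MRP = 3.4000% + 6.6211% = 10.02%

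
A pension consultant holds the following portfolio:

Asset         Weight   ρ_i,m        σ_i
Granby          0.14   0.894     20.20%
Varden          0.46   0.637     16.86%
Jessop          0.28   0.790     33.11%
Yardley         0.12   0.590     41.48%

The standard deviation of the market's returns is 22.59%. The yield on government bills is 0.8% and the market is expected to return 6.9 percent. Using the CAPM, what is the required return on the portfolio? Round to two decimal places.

5.59%

β_Granby = 0.894 × 20.20% / 22.59% = 0.7994
β_Varden = 0.637 × 16.86% / 22.59% = 0.4754
β_Jessop = 0.790 × 33.11% / 22.59% = 1.1579
β_Yardley = 0.590 × 41.48% / 22.59% = 1.0834
β_P = Σ w_i β_i = 0.14×0.7994 + 0.46×0.4754 + 0.28×1.1579 + 0.12×1.0834 = 0.7848
MRP = 6.9% − 0.8% = 6.10%
E(R_P) = R_f + β_P × MRP = 0.8% + 0.7848 × 6.1% = 5.59%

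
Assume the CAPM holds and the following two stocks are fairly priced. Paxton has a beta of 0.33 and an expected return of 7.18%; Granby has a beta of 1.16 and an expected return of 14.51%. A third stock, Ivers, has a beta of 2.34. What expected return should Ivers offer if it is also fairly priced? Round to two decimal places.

MRP (SML slope) = (14.51% − 7.18%) / (1.16 − 0.33) = 7.33% / 0.83 = 8.8313%
R_f (intercept) = 7.18% − 0.33 × 8.8313% = 4.2657%
E(R_Ivers) = R_f + β × MRP = 4.2657% + 2.34 × 8.8313% = 24.93%

24.93%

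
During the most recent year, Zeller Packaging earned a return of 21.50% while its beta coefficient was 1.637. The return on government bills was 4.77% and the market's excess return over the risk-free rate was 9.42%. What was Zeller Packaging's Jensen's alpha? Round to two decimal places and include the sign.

CAPM benchmark = R_f + β(R_m − R_f) = 4.77% + 1.637 × 9.42% = 20.19054%
α = actual − benchmark = 21.50% − 20.19054% = +1.31%

+1.31%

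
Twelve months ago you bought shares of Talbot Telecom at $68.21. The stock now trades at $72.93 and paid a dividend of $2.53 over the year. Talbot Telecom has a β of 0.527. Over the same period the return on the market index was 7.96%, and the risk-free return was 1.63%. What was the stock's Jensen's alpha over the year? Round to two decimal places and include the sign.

+5.66%

Realised HPR = (P1 + D1 − P0) / P0 = (72.93 + 2.53 − 68.21) / 68.21 = 7.25 / 68.21 = 10.6289%
MRP = 7.96% − 1.63% = 6.33%
CAPM required = R_f + β·MRP = 1.63% + 0.527 × 6.33% = 4.96591%
α = realised − required = 10.6289% − 4.96591% = +5.66%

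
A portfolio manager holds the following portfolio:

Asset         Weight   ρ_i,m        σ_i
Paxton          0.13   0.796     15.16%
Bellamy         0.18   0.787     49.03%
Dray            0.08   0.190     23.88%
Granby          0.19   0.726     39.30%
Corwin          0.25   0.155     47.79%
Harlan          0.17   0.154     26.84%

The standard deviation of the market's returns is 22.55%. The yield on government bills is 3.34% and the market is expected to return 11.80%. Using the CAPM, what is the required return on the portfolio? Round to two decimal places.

β_Paxton = 0.796 × 15.16% / 22.55% = 0.5351
β_Bellamy = 0.787 × 49.03% / 22.55% = 1.7112
β_Dray = 0.190 × 23.88% / 22.55% = 0.2012
β_Granby = 0.726 × 39.30% / 22.55% = 1.2653
β_Corwin = 0.155 × 47.79% / 22.55% = 0.3285
β_Harlan = 0.154 × 26.84% / 22.55% = 0.1833
β_P = Σ w_i β_i = 0.13×0.5351 + 0.18×1.7112 + 0.08×0.2012 + 0.19×1.2653 + 0.25×0.3285 + 0.17×0.1833 = 0.7474
MRP = 11.80% − 3.34% = 8.46%
E(R_P) = R_f + β_P × MRP = 3.34% + 0.7474 × 8.46% = 9.66%

9.66%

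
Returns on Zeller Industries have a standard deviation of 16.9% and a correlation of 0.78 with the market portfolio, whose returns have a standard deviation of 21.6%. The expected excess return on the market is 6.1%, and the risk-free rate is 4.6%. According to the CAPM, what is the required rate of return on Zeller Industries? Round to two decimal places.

β = ρ × σ_i / σ_m = 0.78 × 16.9% / 21.6% = 0.6103
E(R) = 4.6% + 0.6103 × 6.1% = 8.32%

8.32%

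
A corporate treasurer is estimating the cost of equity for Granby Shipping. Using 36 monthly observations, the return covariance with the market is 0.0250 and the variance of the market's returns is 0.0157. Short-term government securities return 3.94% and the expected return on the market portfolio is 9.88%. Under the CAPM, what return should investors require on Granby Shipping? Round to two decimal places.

13.40%

β = Cov(R_i, R_m) / Var(R_m) = 0.0250 / 0.0157 = 1.5924
MRP = 9.88% − 3.94% = 5.94%
E(R) = R_f + β × MRP = 3.94% + 1.5924 × 5.94% = 13.40%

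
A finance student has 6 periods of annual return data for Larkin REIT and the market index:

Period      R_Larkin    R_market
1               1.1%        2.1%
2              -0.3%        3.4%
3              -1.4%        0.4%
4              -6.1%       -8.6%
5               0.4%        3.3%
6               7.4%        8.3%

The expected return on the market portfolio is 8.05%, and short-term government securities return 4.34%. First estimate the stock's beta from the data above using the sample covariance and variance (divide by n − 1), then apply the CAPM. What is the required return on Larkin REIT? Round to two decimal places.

7.05%

Mean R_i = (1.1 − 0.3 − 1.4 − 6.1 + 0.4 + 7.4) / 6 = 0.1833%
Mean R_m = (2.1 + 3.4 + 0.4 − 8.6 + 3.3 + 8.3) / 6 = 1.4833%
Σ(R_i − R̄_i)(R_m − R̄_m) = 114.2983  ⇒  Cov = 114.2983 / 5 = 22.8597
Σ(R_m − R̄_m)² = 156.6683  ⇒  Var(R_m) = 156.6683 / 5 = 31.3337
β = Cov / Var(R_m) = 22.8597 / 31.3337 = 0.7296
MRP = 8.05% − 4.34% = 3.71%
E(R) = R_f + β × MRP = 4.34% + 0.7296 × 3.71% = 7.05%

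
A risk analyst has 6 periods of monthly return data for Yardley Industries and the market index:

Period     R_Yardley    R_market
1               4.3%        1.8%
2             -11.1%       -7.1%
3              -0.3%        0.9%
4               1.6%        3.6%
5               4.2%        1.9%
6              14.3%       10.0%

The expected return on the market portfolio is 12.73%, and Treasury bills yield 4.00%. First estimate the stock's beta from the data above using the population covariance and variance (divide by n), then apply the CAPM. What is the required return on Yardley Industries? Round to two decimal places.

16.70%

Mean R_i = (4.3 − 11.1 − 0.3 + 1.6 + 4.2 + 14.3) / 6 = 2.1667%
Mean R_m = (1.8 − 7.1 + 0.9 + 3.6 + 1.9 + 10.0) / 6 = 1.8500%
Σ(R_i − R̄_i)(R_m − R̄_m) = 218.9700  ⇒  Cov = 218.9700 / 6 = 36.4950
Σ(R_m − R̄_m)² = 150.4950  ⇒  Var(R_m) = 150.4950 / 6 = 25.0825
β = Cov / Var(R_m) = 36.4950 / 25.0825 = 1.4550
MRP = 12.73% − 4.00% = 8.73%
E(R) = R_f + β × MRP = 4.00% + 1.4550 × 8.73% = 16.70%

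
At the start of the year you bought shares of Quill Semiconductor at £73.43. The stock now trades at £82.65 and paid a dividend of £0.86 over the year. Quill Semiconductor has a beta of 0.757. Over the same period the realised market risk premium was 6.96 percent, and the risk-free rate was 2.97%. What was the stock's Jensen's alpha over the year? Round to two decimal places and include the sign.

Realised HPR = (P1 + D1 − P0) / P0 = (82.65 + 0.86 − 73.43) / 73.43 = 10.08 / 73.43 = 13.7274%
CAPM required = R_f + β·MRP = 2.97% + 0.757 × 6.96% = 8.23872%
α = realised − required = 13.7274% − 8.23872% = +5.49%

+5.49%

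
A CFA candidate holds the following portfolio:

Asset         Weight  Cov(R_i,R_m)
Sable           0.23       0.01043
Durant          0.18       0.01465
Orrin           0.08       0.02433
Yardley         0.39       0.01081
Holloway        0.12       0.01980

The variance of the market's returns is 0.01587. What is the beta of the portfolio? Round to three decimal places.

0.855

β_Sable = 0.01043 / 0.01587 = 0.6572
β_Durant = 0.01465 / 0.01587 = 0.9231
β_Orrin = 0.02433 / 0.01587 = 1.5331
β_Yardley = 0.01081 / 0.01587 = 0.6812
β_Holloway = 0.01980 / 0.01587 = 1.2476
β_P = Σ w_i β_i = 0.23×0.6572 + 0.18×0.9231 + 0.08×1.5331 + 0.39×0.6812 + 0.12×1.2476 = 0.8553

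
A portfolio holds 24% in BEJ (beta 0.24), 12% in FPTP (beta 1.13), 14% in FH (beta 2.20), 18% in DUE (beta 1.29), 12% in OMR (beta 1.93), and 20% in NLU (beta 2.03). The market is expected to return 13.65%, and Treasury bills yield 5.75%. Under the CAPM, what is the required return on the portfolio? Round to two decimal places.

16.58%

β_P = Σ w_i β_i = 0.24×0.24 + 0.12×1.13 + 0.14×2.20 + 0.18×1.29 + 0.12×1.93 + 0.20×2.03 = 1.3710
MRP = 13.65% − 5.75% = 7.90%
E(R_P) = R_f + β_P × MRP = 5.75% + 1.3710 × 7.90% = 16.58%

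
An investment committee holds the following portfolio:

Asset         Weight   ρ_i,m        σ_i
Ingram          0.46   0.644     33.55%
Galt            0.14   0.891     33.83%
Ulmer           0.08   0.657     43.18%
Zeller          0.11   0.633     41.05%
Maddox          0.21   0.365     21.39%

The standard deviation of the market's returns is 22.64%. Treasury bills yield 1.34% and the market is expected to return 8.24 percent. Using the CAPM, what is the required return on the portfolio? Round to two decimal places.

β_Ingram = 0.644 × 33.55% / 22.64% = 0.9543
β_Galt = 0.891 × 33.83% / 22.64% = 1.3314
β_Ulmer = 0.657 × 43.18% / 22.64% = 1.2531
β_Zeller = 0.633 × 41.05% / 22.64% = 1.1477
β_Maddox = 0.365 × 21.39% / 22.64% = 0.3448
β_P = Σ w_i β_i = 0.46×0.9543 + 0.14×1.3314 + 0.08×1.2531 + 0.11×1.1477 + 0.21×0.3448 = 0.9243
MRP = 8.24% − 1.34% = 6.90%
E(R_P) = R_f + β_P × MRP = 1.34% + 0.9243 × 6.90% = 7.72%

7.72%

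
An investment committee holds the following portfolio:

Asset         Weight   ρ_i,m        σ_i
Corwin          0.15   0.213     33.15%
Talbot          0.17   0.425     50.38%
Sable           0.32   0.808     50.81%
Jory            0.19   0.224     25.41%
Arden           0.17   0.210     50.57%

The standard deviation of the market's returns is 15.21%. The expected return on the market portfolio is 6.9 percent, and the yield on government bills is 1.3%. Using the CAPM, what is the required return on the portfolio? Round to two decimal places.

8.93%

β_Corwin = 0.213 × 33.15% / 15.21% = 0.4642
β_Talbot = 0.425 × 50.38% / 15.21% = 1.4077
β_Sable = 0.808 × 50.81% / 15.21% = 2.6992
β_Jory = 0.224 × 25.41% / 15.21% = 0.3742
β_Arden = 0.210 × 50.57% / 15.21% = 0.6982
β_P = Σ w_i β_i = 0.15×0.4642 + 0.17×1.4077 + 0.32×2.6992 + 0.19×0.3742 + 0.17×0.6982 = 1.3625
MRP = 6.9% − 1.3% = 5.60%
E(R_P) = R_f + β_P × MRP = 1.3% + 1.3625 × 5.6% = 8.93%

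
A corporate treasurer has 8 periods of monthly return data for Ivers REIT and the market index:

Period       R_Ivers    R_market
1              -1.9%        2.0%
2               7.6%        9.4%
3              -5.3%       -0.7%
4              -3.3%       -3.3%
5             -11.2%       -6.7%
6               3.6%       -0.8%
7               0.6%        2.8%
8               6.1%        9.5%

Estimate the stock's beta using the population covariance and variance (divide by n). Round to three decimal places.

Mean R_i = (-1.9 + 7.6 − 5.3 − 3.3 − 11.2 + 3.6 + 0.6 + 6.1) / 8 = -0.4750%
Mean R_m = (2.0 + 9.4 − 0.7 − 3.3 − 6.7 − 0.8 + 2.8 + 9.5) / 8 = 1.5250%
Σ(R_i − R̄_i)(R_m − R̄_m) = 219.8250  ⇒  Cov = 219.8250 / 8 = 27.4781
Σ(R_m − R̄_m)² = 228.7550  ⇒  Var(R_m) = 228.7550 / 8 = 28.5944
β = Cov / Var(R_m) = 27.4781 / 28.5944 = 0.9610

0.961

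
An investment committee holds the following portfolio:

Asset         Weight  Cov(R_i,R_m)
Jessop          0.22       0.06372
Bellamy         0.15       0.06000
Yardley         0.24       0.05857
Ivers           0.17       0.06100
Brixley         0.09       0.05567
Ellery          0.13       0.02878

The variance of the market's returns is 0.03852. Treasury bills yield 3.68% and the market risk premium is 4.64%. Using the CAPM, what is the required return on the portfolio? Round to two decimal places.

β_Jessop = 0.06372 / 0.03852 = 1.6542
β_Bellamy = 0.06000 / 0.03852 = 1.5576
β_Yardley = 0.05857 / 0.03852 = 1.5205
β_Ivers = 0.06100 / 0.03852 = 1.5836
β_Brixley = 0.05567 / 0.03852 = 1.4452
β_Ellery = 0.02878 / 0.03852 = 0.7471
β_P = Σ w_i β_i = 0.22×1.6542 + 0.15×1.5576 + 0.24×1.5205 + 0.17×1.5836 + 0.09×1.4452 + 0.13×0.7471 = 1.4589
E(R_P) = R_f + β_P × MRP = 3.68% + 1.4589 × 4.64% = 10.45%

10.45%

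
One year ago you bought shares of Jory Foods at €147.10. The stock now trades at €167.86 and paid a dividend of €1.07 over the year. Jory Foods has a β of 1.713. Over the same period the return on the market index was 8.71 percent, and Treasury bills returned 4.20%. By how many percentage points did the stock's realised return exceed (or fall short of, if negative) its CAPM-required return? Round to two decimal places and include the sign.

Realised HPR = (P1 + D1 − P0) / P0 = (167.86 + 1.07 − 147.10) / 147.10 = 21.83 / 147.10 = 14.8402%
MRP = 8.71% − 4.20% = 4.51%
CAPM required = R_f + β·MRP = 4.20% + 1.713 × 4.51% = 11.92563%
α = realised − required = 14.8402% − 11.92563% = +2.91%

+2.91%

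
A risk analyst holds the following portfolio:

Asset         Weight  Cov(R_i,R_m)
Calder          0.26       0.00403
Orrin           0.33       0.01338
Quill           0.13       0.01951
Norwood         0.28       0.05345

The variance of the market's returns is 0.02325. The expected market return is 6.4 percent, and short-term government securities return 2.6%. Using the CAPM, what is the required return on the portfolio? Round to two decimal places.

β_Calder = 0.00403 / 0.02325 = 0.1733
β_Orrin = 0.01338 / 0.02325 = 0.5755
β_Quill = 0.01951 / 0.02325 = 0.8391
β_Norwood = 0.05345 / 0.02325 = 2.2989
β_P = Σ w_i β_i = 0.26×0.1733 + 0.33×0.5755 + 0.13×0.8391 + 0.28×2.2989 = 0.9877
MRP = 6.4% − 2.6% = 3.80%
E(R_P) = R_f + β_P × MRP = 2.6% + 0.9877 × 3.8% = 6.35%

6.35%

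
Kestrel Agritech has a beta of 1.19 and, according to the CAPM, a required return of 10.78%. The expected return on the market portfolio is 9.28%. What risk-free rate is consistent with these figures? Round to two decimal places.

E(R) = R_f + β(E(R_m) − R_f) = R_f(1 − β) + β·E(R_m)
10.78% = R_f × (1 − 1.19) + 1.19 × 9.28%
10.78% = R_f × -0.19 + 11.0432%
R_f = (10.78% − 11.0432%) / -0.19 = 1.39%

1.39%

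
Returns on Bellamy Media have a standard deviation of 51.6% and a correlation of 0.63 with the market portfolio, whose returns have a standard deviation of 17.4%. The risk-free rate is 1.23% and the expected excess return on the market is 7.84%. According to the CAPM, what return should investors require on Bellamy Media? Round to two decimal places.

15.88%

β = ρ × σ_i / σ_m = 0.63 × 51.6% / 17.4% = 1.8683
E(R) = 1.23% + 1.8683 × 7.84% = 15.88%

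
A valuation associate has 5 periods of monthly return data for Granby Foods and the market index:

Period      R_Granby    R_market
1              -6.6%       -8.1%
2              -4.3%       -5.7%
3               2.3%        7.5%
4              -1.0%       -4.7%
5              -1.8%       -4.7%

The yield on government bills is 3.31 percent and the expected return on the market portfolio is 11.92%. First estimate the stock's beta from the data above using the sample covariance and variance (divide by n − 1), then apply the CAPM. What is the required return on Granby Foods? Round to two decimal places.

7.50%

Mean R_i = (-6.6 − 4.3 + 2.3 − 1.0 − 1.8) / 5 = -2.2800%
Mean R_m = (-8.1 − 5.7 + 7.5 − 4.7 − 4.7) / 5 = -3.1400%
Σ(R_i − R̄_i)(R_m − R̄_m) = 72.5840  ⇒  Cov = 72.5840 / 4 = 18.1460
Σ(R_m − R̄_m)² = 149.2320  ⇒  Var(R_m) = 149.2320 / 4 = 37.3080
β = Cov / Var(R_m) = 18.1460 / 37.3080 = 0.4864
MRP = 11.92% − 3.31% = 8.61%
E(R) = R_f + β × MRP = 3.31% + 0.4864 × 8.61% = 7.50%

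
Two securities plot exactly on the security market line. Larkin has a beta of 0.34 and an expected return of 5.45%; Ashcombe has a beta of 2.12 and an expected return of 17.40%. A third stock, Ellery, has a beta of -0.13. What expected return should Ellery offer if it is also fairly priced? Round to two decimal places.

2.29%

MRP (SML slope) = (17.40% − 5.45%) / (2.12 − 0.34) = 11.95% / 1.78 = 6.7135%
R_f (intercept) = 5.45% − 0.34 × 6.7135% = 3.1674%
E(R_Ellery) = R_f + β × MRP = 3.1674% + -0.13 × 6.7135% = 2.29%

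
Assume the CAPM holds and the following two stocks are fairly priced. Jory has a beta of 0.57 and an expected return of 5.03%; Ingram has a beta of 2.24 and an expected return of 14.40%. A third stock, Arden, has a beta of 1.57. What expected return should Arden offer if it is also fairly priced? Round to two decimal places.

10.64%

MRP (SML slope) = (14.40% − 5.03%) / (2.24 − 0.57) = 9.37% / 1.67 = 5.6108%
R_f (intercept) = 5.03% − 0.57 × 5.6108% = 1.8318%
E(R_Arden) = R_f + β × MRP = 1.8318% + 1.57 × 5.6108% = 10.64%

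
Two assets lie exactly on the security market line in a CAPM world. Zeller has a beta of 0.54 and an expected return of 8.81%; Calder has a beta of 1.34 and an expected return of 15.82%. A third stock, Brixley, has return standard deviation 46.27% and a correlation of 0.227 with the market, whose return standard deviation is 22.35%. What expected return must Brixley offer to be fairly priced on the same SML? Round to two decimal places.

MRP = (15.82% − 8.81%) / (1.34 − 0.54) = 8.7625%
R_f = 8.81% − 0.54 × 8.7625% = 4.0783%
β_Brixley = ρ·σ_i/σ_m = 0.227 × 46.27 / 22.35 = 0.4699
E(R_Brixley) = R_f + β × MRP = 4.0783% + 0.4699 × 8.7625% = 8.20%

8.20%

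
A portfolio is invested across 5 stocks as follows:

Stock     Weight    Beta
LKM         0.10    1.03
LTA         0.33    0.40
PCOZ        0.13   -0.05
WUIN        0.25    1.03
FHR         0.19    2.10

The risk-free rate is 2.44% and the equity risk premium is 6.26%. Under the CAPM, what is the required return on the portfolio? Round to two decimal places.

7.98%

β_P = Σ w_i β_i = 0.10×1.03 + 0.33×0.40 + 0.13×-0.05 + 0.25×1.03 + 0.19×2.10 = 0.8850
E(R_P) = R_f + β_P × MRP = 2.44% + 0.8850 × 6.26% = 7.98%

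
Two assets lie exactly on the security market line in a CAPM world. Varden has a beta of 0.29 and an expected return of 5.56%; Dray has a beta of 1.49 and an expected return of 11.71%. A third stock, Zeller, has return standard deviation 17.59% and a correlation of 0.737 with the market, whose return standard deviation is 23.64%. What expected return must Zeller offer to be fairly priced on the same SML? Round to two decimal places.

MRP = (11.71% − 5.56%) / (1.49 − 0.29) = 5.1250%
R_f = 5.56% − 0.29 × 5.1250% = 4.0738%
β_Zeller = ρ·σ_i/σ_m = 0.737 × 17.59 / 23.64 = 0.5484
E(R_Zeller) = R_f + β × MRP = 4.0738% + 0.5484 × 5.1250% = 6.88%

6.88%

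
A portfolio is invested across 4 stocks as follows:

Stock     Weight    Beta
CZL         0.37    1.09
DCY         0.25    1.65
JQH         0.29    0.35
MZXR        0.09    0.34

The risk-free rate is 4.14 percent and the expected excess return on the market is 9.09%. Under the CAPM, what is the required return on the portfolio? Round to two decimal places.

β_P = Σ w_i β_i = 0.37×1.09 + 0.25×1.65 + 0.29×0.35 + 0.09×0.34 = 0.9479
E(R_P) = R_f + β_P × MRP = 4.14% + 0.9479 × 9.09% = 12.76%

12.76%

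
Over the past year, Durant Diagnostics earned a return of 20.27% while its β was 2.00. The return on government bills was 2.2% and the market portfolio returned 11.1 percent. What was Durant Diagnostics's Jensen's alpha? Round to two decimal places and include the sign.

Market excess return = 11.1% − 2.2% = 8.90%
CAPM benchmark = R_f + β(R_m − R_f) = 2.2% + 2.00 × 8.9% = 20.0000%
α = actual − benchmark = 20.27% − 20.0000% = +0.27%

+0.27%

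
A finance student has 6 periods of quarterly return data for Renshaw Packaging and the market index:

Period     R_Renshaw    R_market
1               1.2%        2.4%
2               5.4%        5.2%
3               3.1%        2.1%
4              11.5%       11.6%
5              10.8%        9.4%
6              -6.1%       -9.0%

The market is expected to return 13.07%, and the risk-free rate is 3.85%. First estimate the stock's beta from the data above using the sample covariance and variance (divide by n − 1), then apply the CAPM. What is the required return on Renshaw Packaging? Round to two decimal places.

12.05%

Mean R_i = (1.2 + 5.4 + 3.1 + 11.5 + 10.8 − 6.1) / 6 = 4.3167%
Mean R_m = (2.4 + 5.2 + 2.1 + 11.6 + 9.4 − 9.0) / 6 = 3.6167%
Σ(R_i − R̄_i)(R_m − R̄_m) = 233.6183  ⇒  Cov = 233.6183 / 5 = 46.7237
Σ(R_m − R̄_m)² = 262.6483  ⇒  Var(R_m) = 262.6483 / 5 = 52.5297
β = Cov / Var(R_m) = 46.7237 / 52.5297 = 0.8895
MRP = 13.07% − 3.85% = 9.22%
E(R) = R_f + β × MRP = 3.85% + 0.8895 × 9.22% = 12.05%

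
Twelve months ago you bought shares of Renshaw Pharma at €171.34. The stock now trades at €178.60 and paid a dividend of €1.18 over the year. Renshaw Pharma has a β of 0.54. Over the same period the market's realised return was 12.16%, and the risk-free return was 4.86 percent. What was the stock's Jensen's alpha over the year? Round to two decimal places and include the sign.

-3.88%

Realised HPR = (P1 + D1 − P0) / P0 = (178.60 + 1.18 − 171.34) / 171.34 = 8.44 / 171.34 = 4.9259%
MRP = 12.16% − 4.86% = 7.30%
CAPM required = R_f + β·MRP = 4.86% + 0.54 × 7.30% = 8.8020%
α = realised − required = 4.9259% − 8.8020% = -3.88%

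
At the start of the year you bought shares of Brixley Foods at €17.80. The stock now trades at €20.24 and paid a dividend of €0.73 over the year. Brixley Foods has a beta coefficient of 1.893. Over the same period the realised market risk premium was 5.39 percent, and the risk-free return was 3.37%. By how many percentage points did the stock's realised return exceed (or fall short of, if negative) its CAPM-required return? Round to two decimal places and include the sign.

Realised HPR = (P1 + D1 − P0) / P0 = (20.24 + 0.73 − 17.80) / 17.80 = 3.17 / 17.80 = 17.8090%
CAPM required = R_f + β·MRP = 3.37% + 1.893 × 5.39% = 13.57327%
α = realised − required = 17.8090% − 13.57327% = +4.24%

+4.24%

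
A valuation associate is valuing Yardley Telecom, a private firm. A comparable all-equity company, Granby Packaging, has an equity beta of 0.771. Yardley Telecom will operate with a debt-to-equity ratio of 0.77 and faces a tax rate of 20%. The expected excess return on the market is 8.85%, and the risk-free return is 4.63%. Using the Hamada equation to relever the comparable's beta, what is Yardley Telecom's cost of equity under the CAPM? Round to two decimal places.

15.66%

β_L = β_U × [1 + (1 − t)(D/E)] = 0.771 × [1 + (1 − 0.20) × 0.77]
    = 0.771 × [1 + 0.80 × 0.77] = 0.771 × 1.6160 = 1.2459
E(R) = R_f + β_L × MRP = 4.63% + 1.2459 × 8.85% = 15.66%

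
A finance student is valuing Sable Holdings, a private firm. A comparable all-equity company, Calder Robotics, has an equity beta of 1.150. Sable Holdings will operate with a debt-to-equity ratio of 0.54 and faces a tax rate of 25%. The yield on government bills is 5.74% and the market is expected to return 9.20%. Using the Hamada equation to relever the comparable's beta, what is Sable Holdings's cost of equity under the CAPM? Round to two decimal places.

11.33%

β_L = β_U × [1 + (1 − t)(D/E)] = 1.150 × [1 + (1 − 0.25) × 0.54]
    = 1.150 × [1 + 0.75 × 0.54] = 1.150 × 1.4050 = 1.6158
MRP = 9.20% − 5.74% = 3.46%
E(R) = R_f + β_L × MRP = 5.74% + 1.6158 × 3.46% = 11.33%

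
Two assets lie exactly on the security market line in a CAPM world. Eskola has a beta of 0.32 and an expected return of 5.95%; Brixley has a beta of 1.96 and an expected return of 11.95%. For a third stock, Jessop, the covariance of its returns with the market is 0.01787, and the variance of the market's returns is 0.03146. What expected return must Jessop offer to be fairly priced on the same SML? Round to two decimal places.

6.86%

MRP = (11.95% − 5.95%) / (1.96 − 0.32) = 3.6585%
R_f = 5.95% − 0.32 × 3.6585% = 4.7793%
β_Jessop = Cov / Var(R_m) = 0.01787 / 0.03146 = 0.5680
E(R_Jessop) = R_f + β × MRP = 4.7793% + 0.5680 × 3.6585% = 6.86%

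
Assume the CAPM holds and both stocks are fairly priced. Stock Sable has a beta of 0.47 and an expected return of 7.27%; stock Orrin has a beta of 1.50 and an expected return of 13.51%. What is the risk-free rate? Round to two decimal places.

4.42%

Both satisfy E(R) = R_f + β·MRP, so the slope of the SML is
MRP = (13.51% − 7.27%) / (1.50 − 0.47) = 6.24% / 1.03 = 6.0583%
R_f = E(R_Sable) − β_Sable·MRP = 7.27% − 0.47 × 6.0583% = 4.4226%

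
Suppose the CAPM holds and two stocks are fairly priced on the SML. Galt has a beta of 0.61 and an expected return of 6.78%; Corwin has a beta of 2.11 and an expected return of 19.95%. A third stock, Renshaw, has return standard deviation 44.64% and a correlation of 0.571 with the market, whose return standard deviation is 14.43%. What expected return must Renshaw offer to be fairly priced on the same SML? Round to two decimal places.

MRP = (19.95% − 6.78%) / (2.11 − 0.61) = 8.7800%
R_f = 6.78% − 0.61 × 8.7800% = 1.4242%
β_Renshaw = ρ·σ_i/σ_m = 0.571 × 44.64 / 14.43 = 1.7664
E(R_Renshaw) = R_f + β × MRP = 1.4242% + 1.7664 × 8.7800% = 16.93%

16.93%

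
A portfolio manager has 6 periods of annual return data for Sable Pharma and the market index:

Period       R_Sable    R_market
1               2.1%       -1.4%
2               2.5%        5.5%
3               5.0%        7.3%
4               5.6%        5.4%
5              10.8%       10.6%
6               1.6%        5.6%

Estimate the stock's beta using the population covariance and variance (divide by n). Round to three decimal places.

0.640

Mean R_i = (2.1 + 2.5 + 5.0 + 5.6 + 10.8 + 1.6) / 6 = 4.6000%
Mean R_m = (-1.4 + 5.5 + 7.3 + 5.4 + 10.6 + 5.6) / 6 = 5.5000%
Σ(R_i − R̄_i)(R_m − R̄_m) = 49.1900  ⇒  Cov = 49.1900 / 6 = 8.1983
Σ(R_m − R̄_m)² = 76.8800  ⇒  Var(R_m) = 76.8800 / 6 = 12.8133
β = Cov / Var(R_m) = 8.1983 / 12.8133 = 0.6398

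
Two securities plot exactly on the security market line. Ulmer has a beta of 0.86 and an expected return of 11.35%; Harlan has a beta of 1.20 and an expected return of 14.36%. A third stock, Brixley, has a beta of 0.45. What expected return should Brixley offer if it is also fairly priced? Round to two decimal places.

MRP (SML slope) = (14.36% − 11.35%) / (1.20 − 0.86) = 3.01% / 0.34 = 8.8529%
R_f (intercept) = 11.35% − 0.86 × 8.8529% = 3.7365%
E(R_Brixley) = R_f + β × MRP = 3.7365% + 0.45 × 8.8529% = 7.72%

7.72%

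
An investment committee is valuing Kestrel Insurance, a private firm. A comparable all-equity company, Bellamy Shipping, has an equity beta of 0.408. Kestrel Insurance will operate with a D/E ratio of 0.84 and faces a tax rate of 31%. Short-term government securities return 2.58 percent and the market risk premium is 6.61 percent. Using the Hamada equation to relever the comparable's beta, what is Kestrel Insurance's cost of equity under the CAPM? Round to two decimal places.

β_L = β_U × [1 + (1 − t)(D/E)] = 0.408 × [1 + (1 − 0.31) × 0.84]
    = 0.408 × [1 + 0.69 × 0.84] = 0.408 × 1.5796 = 0.6445
E(R) = R_f + β_L × MRP = 2.58% + 0.6445 × 6.61% = 6.84%

6.84%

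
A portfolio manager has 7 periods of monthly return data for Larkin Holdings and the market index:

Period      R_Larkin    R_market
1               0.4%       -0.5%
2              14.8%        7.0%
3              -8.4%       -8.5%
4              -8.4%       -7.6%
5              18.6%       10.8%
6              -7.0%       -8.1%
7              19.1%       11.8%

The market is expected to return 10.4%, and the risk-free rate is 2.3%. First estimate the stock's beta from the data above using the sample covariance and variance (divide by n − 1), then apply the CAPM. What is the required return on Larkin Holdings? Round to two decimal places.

Mean R_i = (0.4 + 14.8 − 8.4 − 8.4 + 18.6 − 7.0 + 19.1) / 7 = 4.1571%
Mean R_m = (-0.5 + 7.0 − 8.5 − 7.6 + 10.8 − 8.1 + 11.8) / 7 = 0.7000%
Σ(R_i − R̄_i)(R_m − R̄_m) = 701.2300  ⇒  Cov = 701.2300 / 6 = 116.8717
Σ(R_m − R̄_m)² = 497.3200  ⇒  Var(R_m) = 497.3200 / 6 = 82.8867
β = Cov / Var(R_m) = 116.8717 / 82.8867 = 1.4100
MRP = 10.4% − 2.3% = 8.10%
E(R) = R_f + β × MRP = 2.3% + 1.4100 × 8.1% = 13.72%

13.72%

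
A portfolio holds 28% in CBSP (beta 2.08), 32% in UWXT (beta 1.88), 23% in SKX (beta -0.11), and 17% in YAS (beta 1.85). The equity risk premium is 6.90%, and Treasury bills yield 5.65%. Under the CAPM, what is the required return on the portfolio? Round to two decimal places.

β_P = Σ w_i β_i = 0.28×2.08 + 0.32×1.88 + 0.23×-0.11 + 0.17×1.85 = 1.4732
E(R_P) = R_f + β_P × MRP = 5.65% + 1.4732 × 6.90% = 15.82%

15.82%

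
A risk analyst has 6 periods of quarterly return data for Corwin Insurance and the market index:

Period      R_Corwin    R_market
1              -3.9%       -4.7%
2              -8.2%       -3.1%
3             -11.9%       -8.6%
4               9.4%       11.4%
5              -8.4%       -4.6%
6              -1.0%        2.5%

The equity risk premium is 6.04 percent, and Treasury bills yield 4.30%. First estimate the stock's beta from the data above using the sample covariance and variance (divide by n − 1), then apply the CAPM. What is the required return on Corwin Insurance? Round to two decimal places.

10.49%

Mean R_i = (-3.9 − 8.2 − 11.9 + 9.4 − 8.4 − 1.0) / 6 = -4.0000%
Mean R_m = (-4.7 − 3.1 − 8.6 + 11.4 − 4.6 + 2.5) / 6 = -1.1833%
Σ(R_i − R̄_i)(R_m − R̄_m) = 260.9900  ⇒  Cov = 260.9900 / 5 = 52.1980
Σ(R_m − R̄_m)² = 254.6283  ⇒  Var(R_m) = 254.6283 / 5 = 50.9257
β = Cov / Var(R_m) = 52.1980 / 50.9257 = 1.0250
E(R) = R_f + β × MRP = 4.30% + 1.0250 × 6.04% = 10.49%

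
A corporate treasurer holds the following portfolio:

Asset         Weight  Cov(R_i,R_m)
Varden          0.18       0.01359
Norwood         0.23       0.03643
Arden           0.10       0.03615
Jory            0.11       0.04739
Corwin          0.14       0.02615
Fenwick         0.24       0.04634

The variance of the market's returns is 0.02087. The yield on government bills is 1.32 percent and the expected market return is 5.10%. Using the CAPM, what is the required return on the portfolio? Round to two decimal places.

7.56%

β_Varden = 0.01359 / 0.02087 = 0.6512
β_Norwood = 0.03643 / 0.02087 = 1.7456
β_Arden = 0.03615 / 0.02087 = 1.7322
β_Jory = 0.04739 / 0.02087 = 2.2707
β_Corwin = 0.02615 / 0.02087 = 1.2530
β_Fenwick = 0.04634 / 0.02087 = 2.2204
β_P = Σ w_i β_i = 0.18×0.6512 + 0.23×1.7456 + 0.10×1.7322 + 0.11×2.2707 + 0.14×1.2530 + 0.24×2.2204 = 1.6500
MRP = 5.10% − 1.32% = 3.78%
E(R_P) = R_f + β_P × MRP = 1.32% + 1.6500 × 3.78% = 7.56%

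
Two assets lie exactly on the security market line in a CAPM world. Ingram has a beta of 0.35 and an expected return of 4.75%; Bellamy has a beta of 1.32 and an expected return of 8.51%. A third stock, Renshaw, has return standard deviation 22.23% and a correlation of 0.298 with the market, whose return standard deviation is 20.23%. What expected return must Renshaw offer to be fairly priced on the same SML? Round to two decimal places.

4.66%

MRP = (8.51% − 4.75%) / (1.32 − 0.35) = 3.8763%
R_f = 4.75% − 0.35 × 3.8763% = 3.3933%
β_Renshaw = ρ·σ_i/σ_m = 0.298 × 22.23 / 20.23 = 0.3275
E(R_Renshaw) = R_f + β × MRP = 3.3933% + 0.3275 × 3.8763% = 4.66%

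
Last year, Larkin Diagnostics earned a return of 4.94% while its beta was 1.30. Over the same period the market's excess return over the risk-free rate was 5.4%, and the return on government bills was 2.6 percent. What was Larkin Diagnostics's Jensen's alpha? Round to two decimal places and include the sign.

CAPM benchmark = R_f + β(R_m − R_f) = 2.6% + 1.30 × 5.4% = 9.6200%
α = actual − benchmark = 4.94% − 9.6200% = -4.68%

-4.68%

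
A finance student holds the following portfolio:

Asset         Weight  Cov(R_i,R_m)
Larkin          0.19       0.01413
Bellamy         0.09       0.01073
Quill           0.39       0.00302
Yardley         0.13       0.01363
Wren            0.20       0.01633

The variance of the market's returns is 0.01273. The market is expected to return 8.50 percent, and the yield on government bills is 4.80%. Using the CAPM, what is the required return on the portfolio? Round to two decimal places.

7.67%

β_Larkin = 0.01413 / 0.01273 = 1.1100
β_Bellamy = 0.01073 / 0.01273 = 0.8429
β_Quill = 0.00302 / 0.01273 = 0.2372
β_Yardley = 0.01363 / 0.01273 = 1.0707
β_Wren = 0.01633 / 0.01273 = 1.2828
β_P = Σ w_i β_i = 0.19×1.1100 + 0.09×0.8429 + 0.39×0.2372 + 0.13×1.0707 + 0.20×1.2828 = 0.7750
MRP = 8.50% − 4.80% = 3.70%
E(R_P) = R_f + β_P × MRP = 4.80% + 0.7750 × 3.70% = 7.67%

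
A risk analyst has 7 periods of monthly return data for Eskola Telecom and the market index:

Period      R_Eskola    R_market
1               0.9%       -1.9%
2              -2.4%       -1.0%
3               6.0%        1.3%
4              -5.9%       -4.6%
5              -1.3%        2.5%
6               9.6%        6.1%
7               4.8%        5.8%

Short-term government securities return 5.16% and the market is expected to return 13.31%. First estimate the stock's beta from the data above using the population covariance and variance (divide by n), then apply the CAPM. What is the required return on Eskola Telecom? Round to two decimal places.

Mean R_i = (0.9 − 2.4 + 6.0 − 5.9 − 1.3 + 9.6 + 4.8) / 7 = 1.6714%
Mean R_m = (-1.9 − 1.0 + 1.3 − 4.6 + 2.5 + 6.1 + 5.8) / 7 = 1.1714%
Σ(R_i − R̄_i)(R_m − R̄_m) = 105.0743  ⇒  Cov = 105.0743 / 7 = 15.0106
Σ(R_m − R̄_m)² = 94.9543  ⇒  Var(R_m) = 94.9543 / 7 = 13.5649
β = Cov / Var(R_m) = 15.0106 / 13.5649 = 1.1066
MRP = 13.31% − 5.16% = 8.15%
E(R) = R_f + β × MRP = 5.16% + 1.1066 × 8.15% = 14.18%

14.18%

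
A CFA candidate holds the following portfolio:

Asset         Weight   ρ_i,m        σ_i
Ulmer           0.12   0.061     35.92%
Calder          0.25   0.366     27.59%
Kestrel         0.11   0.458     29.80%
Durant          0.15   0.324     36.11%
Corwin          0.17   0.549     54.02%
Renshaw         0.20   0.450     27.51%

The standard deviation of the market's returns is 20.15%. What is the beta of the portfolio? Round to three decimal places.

β_Ulmer = 0.061 × 35.92% / 20.15% = 0.1087
β_Calder = 0.366 × 27.59% / 20.15% = 0.5011
β_Kestrel = 0.458 × 29.80% / 20.15% = 0.6773
β_Durant = 0.324 × 36.11% / 20.15% = 0.5806
β_Corwin = 0.549 × 54.02% / 20.15% = 1.4718
β_Renshaw = 0.450 × 27.51% / 20.15% = 0.6144
β_P = Σ w_i β_i = 0.12×0.1087 + 0.25×0.5011 + 0.11×0.6773 + 0.15×0.5806 + 0.17×1.4718 + 0.20×0.6144 = 0.6730

0.673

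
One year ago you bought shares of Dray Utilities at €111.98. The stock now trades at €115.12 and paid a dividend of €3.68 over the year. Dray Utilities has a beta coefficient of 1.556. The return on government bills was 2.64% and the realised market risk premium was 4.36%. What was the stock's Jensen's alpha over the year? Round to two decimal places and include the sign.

Realised HPR = (P1 + D1 − P0) / P0 = (115.12 + 3.68 − 111.98) / 111.98 = 6.82 / 111.98 = 6.0904%
CAPM required = R_f + β·MRP = 2.64% + 1.556 × 4.36% = 9.42416%
α = realised − required = 6.0904% − 9.42416% = -3.33%

-3.33%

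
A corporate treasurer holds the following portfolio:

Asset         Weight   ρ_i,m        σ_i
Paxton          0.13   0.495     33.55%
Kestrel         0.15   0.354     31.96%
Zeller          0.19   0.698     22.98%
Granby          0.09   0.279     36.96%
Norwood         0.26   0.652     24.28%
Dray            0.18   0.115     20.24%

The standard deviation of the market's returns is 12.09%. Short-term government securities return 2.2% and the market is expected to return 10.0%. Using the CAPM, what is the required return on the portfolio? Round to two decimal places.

β_Paxton = 0.495 × 33.55% / 12.09% = 1.3736
β_Kestrel = 0.354 × 31.96% / 12.09% = 0.9358
β_Zeller = 0.698 × 22.98% / 12.09% = 1.3267
β_Granby = 0.279 × 36.96% / 12.09% = 0.8529
β_Norwood = 0.652 × 24.28% / 12.09% = 1.3094
β_Dray = 0.115 × 20.24% / 12.09% = 0.1925
β_P = Σ w_i β_i = 0.13×1.3736 + 0.15×0.9358 + 0.19×1.3267 + 0.09×0.8529 + 0.26×1.3094 + 0.18×0.1925 = 1.0229
MRP = 10.0% − 2.2% = 7.80%
E(R_P) = R_f + β_P × MRP = 2.2% + 1.0229 × 7.8% = 10.18%

10.18%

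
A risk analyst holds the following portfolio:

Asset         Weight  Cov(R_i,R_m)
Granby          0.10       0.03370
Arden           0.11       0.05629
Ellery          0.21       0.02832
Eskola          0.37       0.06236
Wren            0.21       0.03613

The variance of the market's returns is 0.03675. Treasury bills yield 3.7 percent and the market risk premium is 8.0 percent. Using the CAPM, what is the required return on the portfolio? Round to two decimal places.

β_Granby = 0.03370 / 0.03675 = 0.9170
β_Arden = 0.05629 / 0.03675 = 1.5317
β_Ellery = 0.02832 / 0.03675 = 0.7706
β_Eskola = 0.06236 / 0.03675 = 1.6969
β_Wren = 0.03613 / 0.03675 = 0.9831
β_P = Σ w_i β_i = 0.10×0.9170 + 0.11×1.5317 + 0.21×0.7706 + 0.37×1.6969 + 0.21×0.9831 = 1.2563
E(R_P) = R_f + β_P × MRP = 3.7% + 1.2563 × 8.0% = 13.75%

13.75%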